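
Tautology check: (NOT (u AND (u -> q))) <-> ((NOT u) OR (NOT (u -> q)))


Build the truth table over {q, u}:
q | u | φ
---------
F | F | T
T | F | T
F | T | T
T | T | T
Every row evaluates to true.

Yes, it is a tautology.


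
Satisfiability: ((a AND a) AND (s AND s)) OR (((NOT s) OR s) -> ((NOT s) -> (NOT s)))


Search for a satisfying assignment over {a, s}.
Try a=F, s=F: the formula evaluates to T.
A satisfying assignment exists.

Satisfiable.


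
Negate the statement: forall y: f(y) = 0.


¬(forall x: φ) = exists x: ¬φ, and ¬(exists x: φ) = forall x: ¬φ.
Apply to the universal statement.

exists y: ~(f(y) = 0)


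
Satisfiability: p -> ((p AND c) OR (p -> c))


Search for a satisfying assignment over {c, p}.
Try c=F, p=F: the formula evaluates to T.
A satisfying assignment exists.

Satisfiable.


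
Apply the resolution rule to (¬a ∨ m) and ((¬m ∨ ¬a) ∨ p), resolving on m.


The clauses contain complementary literals m and ¬m.
Resolution eliminates this pair and disjoins the remaining literals (merging duplicates).

(¬a ∨ p)


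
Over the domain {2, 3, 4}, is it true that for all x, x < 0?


Evaluate the predicate on each element: 2:F, 3:F, 4:F.
Counterexample x = 2 fails the predicate.

F


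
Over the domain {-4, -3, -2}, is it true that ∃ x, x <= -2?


Evaluate the predicate on each element: -4:T, -3:T, -2:T.
Witness x = -4 satisfies the predicate.

T


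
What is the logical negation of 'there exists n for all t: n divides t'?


Negation flips each quantifier (∀↔∃) and negates the inner predicate.
¬(there exists n for all t: φ) = for all n there exists t: ¬φ.

for all n there exists t: NOT(n divides t)


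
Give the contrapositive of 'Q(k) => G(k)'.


The contrapositive of (P → Q) is (¬Q → ¬P); it is logically equivalent to the original.
Here P = 'Q(k)' and Q = 'G(k)'.

If not (G(k)), then not (Q(k)).


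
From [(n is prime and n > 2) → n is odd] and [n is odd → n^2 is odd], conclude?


Hypothetical syllogism: from (P → Q) and (Q → R), infer (P → R).
Chain the two implications through the shared middle term 'n is odd'.

(n is prime and n > 2) → n^2 is odd


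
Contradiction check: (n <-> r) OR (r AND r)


Truth table over {n, r}:
n | r | φ
---------
F | F | T
T | F | F
F | T | T
T | T | T
Satisfying assignment at row 1: n=F, r=F gives T.

No, it is not a contradiction.


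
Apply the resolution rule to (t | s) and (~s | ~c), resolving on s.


The clauses contain complementary literals s and ~s.
Resolution eliminates this pair and disjoins the remaining literals (merging duplicates).

(t | ~c)


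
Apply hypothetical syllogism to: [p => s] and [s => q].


Hypothetical syllogism: from (P → Q) and (Q → R), infer (P → R).
Chain the two implications through the shared middle term 's'.

p => q


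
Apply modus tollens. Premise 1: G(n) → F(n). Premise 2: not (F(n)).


Modus tollens: from (P → Q) and ¬Q, infer ¬P.
Q = 'F(n)' is denied; since P → Q, P must also fail.

Not (G(n)).


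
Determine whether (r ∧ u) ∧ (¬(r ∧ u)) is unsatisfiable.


Truth table over {r, u}:
r | u | φ
---------
F | F | F
T | F | F
F | T | F
T | T | F
Every row is false.

Yes, it is a contradiction.


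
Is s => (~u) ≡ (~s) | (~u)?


Compare truth tables:
s | u | φ | ψ
-------------
False | False | True | True
True | False | True | True
False | True | True | True
True | True | False | False
The columns φ and ψ agree on every row.

Yes, they are logically equivalent.


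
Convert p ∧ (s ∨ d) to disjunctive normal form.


Step 1: Distribute ∧ over ∨: p ∧ (s ∨ d) = (p ∧ s) ∨ (p ∧ d).

(p ∧ s) ∨ (p ∧ d)


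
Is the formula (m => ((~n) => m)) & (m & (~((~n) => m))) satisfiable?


Check all 4 assignments over {m, n}:
m | n | φ
---------
False | False | False
True | False | False
False | True | False
True | True | False
No assignment makes the formula true.

Unsatisfiable.


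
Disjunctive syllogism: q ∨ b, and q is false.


Disjunctive syllogism: from (P ∨ Q) and ¬P, infer Q.
One disjunct, 'q', is ruled out; the other must hold.

b


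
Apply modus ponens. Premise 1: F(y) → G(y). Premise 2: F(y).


Modus ponens: from (P → Q) and P, infer Q.
P = 'F(y)' is asserted, and P → Q holds, so Q follows.

G(y).


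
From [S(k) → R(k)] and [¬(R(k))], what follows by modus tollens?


Modus tollens: from (P → Q) and ¬Q, infer ¬P.
Q = 'R(k)' is denied; since P → Q, P must also fail.

Not (S(k)).


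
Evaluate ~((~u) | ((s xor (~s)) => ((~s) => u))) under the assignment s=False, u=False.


Substitute s=False, u=False:
~u = True
~s = True
s xor (~s) = False xor True = True
~s = True
(~s) => u = True => False = False
(s xor (~s)) => ((~s) => u) = True => False = False
(~u) | ((s xor (~s)) => ((~s) => u)) = True | False = True
~((~u) | ((s xor (~s)) => ((~s) => u))) = False

False


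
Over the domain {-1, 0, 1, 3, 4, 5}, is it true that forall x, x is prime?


Evaluate the predicate on each element: -1:False, 0:False, 1:False, 3:True, 4:False, 5:True.
Counterexample x = -1 fails the predicate.

False


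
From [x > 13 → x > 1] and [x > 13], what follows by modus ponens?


Modus ponens: from (P → Q) and P, infer Q.
P = 'x > 13' is asserted, and P → Q holds, so Q follows.

x > 1.


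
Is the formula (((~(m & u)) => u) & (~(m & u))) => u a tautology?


Build the truth table over {m, u}:
m | u | φ
---------
False | False | True
True | False | True
False | True | True
True | True | True
Every row evaluates to true.

Yes, it is a tautology.


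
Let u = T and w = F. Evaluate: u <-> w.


Biconditional is true when both operands have the same truth value.
Substitute: u=T, w=F.
T <-> F evaluates to F.

F


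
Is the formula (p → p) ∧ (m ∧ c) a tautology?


Build the truth table over {c, m, p}:
c | m | p | φ
-------------
F | F | F | F
T | F | F | F
F | T | F | F
T | T | F | T
F | F | T | F
T | F | T | F
F | T | T | F
T | T | T | T
Counterexample at row 1: with c=F, m=F, p=F, the formula is F.

No, it is not a tautology.


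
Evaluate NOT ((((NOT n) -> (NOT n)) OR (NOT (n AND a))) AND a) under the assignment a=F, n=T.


Substitute a=F, n=T:
NOT n = F
NOT n = F
(NOT n) -> (NOT n) = F -> F = T
n AND a = T AND F = F
NOT (n AND a) = T
((NOT n) -> (NOT n)) OR (NOT (n AND a)) = T OR T = T
(((NOT n) -> (NOT n)) OR (NOT (n AND a))) AND a = T AND F = F
NOT ((((NOT n) -> (NOT n)) OR (NOT (n AND a))) AND a) = T

T


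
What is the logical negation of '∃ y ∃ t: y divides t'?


Negation flips each quantifier (∀↔∃) and negates the inner predicate.
¬(∃ y ∃ t: φ) = ∀ y ∀ t: ¬φ.

∀ y ∀ t: ¬(y divides t)


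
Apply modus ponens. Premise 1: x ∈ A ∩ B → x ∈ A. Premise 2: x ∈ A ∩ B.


Modus ponens: from (P → Q) and P, infer Q.
P = 'x ∈ A ∩ B' is asserted, and P → Q holds, so Q follows.

x ∈ A.


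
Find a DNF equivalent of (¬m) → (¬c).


Step 1: Rewrite (¬m) → (¬c) as ¬(¬m) ∨ (¬c).
Step 2: Eliminate any double negations (¬¬X = X).

m ∨ (¬c)


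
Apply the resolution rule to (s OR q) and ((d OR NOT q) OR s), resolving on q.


The clauses contain complementary literals q and NOTq.
Resolution eliminates this pair and disjoins the remaining literals (merging duplicates).

(s OR d)


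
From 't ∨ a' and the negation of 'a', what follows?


Disjunctive syllogism: from (P ∨ Q) and ¬P, infer Q.
One disjunct, 'a', is ruled out; the other must hold.

t


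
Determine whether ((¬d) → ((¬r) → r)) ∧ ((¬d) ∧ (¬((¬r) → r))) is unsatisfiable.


Truth table over {d, r}:
d | r | φ
---------
F | F | F
T | F | F
F | T | F
T | T | F
Every row is false.

Yes, it is a contradiction.


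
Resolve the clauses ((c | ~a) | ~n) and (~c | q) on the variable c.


The clauses contain complementary literals c and ~c.
Resolution eliminates this pair and disjoins the remaining literals (merging duplicates).

((~n | ~a) | q)


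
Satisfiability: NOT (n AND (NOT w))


Search for a satisfying assignment over {n, w}.
Try n=F, w=F: the formula evaluates to T.
A satisfying assignment exists.

Satisfiable.


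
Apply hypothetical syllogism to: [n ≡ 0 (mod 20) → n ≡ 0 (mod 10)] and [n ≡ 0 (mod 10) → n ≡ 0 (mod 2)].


Hypothetical syllogism: from (P → Q) and (Q → R), infer (P → R).
Chain the two implications through the shared middle term 'n ≡ 0 (mod 10)'.

n ≡ 0 (mod 20) → n ≡ 0 (mod 2)


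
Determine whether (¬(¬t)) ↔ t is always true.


Build the truth table over {t}:
t | φ
-----
F | T
T | T
Every row evaluates to true.

Yes, it is a tautology.


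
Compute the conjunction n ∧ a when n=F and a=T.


Conjunction is true only when both operands are true.
Substitute: n=F, a=T.
F ∧ T evaluates to F.

F


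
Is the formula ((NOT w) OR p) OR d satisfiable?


Search for a satisfying assignment over {d, p, w}.
Try d=F, p=F, w=F: the formula evaluates to T.
A satisfying assignment exists.

Satisfiable.


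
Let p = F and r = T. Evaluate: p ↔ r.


Biconditional is true when both operands have the same truth value.
Substitute: p=F, r=T.
F ↔ T evaluates to F.

F


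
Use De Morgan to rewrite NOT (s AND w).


De Morgan: the negation of a conjunction is the disjunction of the negations.
Distribute NOT across AND, flipping it to OR, and negate each literal.

(NOT s) OR (NOT w)


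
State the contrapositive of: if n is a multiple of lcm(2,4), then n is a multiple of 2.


The contrapositive of (P → Q) is (¬Q → ¬P); it is logically equivalent to the original.
Here P = 'n is a multiple of lcm(2,4)' and Q = 'n is a multiple of 2'.

If not (n is a multiple of 2), then not (n is a multiple of lcm(2,4)).


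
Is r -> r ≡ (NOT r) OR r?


Compare truth tables:
r | φ | ψ
---------
F | T | T
T | T | T
The columns φ and ψ agree on every row.

Yes, they are logically equivalent.


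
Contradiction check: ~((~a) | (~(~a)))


Truth table over {a}:
a | φ
-----
False | False
True | False
Every row is false.

Yes, it is a contradiction.


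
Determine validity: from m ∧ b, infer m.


This matches the form of conjunction elimination: the conclusion follows in every model of the premises.

Valid.


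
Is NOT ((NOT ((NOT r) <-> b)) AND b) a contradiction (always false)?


Truth table over {b, r}:
b | r | φ
---------
F | F | T
T | F | T
F | T | T
T | T | F
Satisfying assignment at row 1: b=F, r=F gives T.

No, it is not a contradiction.


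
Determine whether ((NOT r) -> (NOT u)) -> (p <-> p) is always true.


Build the truth table over {p, r, u}:
p | r | u | φ
-------------
F | F | F | T
T | F | F | T
F | T | F | T
T | T | F | T
F | F | T | T
T | F | T | T
F | T | T | T
T | T | T | T
Every row evaluates to true.

Yes, it is a tautology.


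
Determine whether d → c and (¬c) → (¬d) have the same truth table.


Compare truth tables:
c | d | φ | ψ
-------------
F | F | T | T
T | F | T | T
F | T | F | F
T | T | T | T
The columns φ and ψ agree on every row.

Yes, they are logically equivalent.


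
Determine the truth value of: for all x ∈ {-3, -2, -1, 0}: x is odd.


Evaluate the predicate on each element: -3:T, -2:F, -1:T, 0:F.
Counterexample x = -2 fails the predicate.

F


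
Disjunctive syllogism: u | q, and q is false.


Disjunctive syllogism: from (P ∨ Q) and ¬P, infer Q.
One disjunct, 'q', is ruled out; the other must hold.

u


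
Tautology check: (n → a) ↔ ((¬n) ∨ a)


Build the truth table over {a, n}:
a | n | φ
---------
F | F | T
T | F | T
F | T | T
T | T | T
Every row evaluates to true.

Yes, it is a tautology.


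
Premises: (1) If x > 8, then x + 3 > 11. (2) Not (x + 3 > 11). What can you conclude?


Modus tollens: from (P → Q) and ¬Q, infer ¬P.
Q = 'x + 3 > 11' is denied; since P → Q, P must also fail.

Not (x > 8).


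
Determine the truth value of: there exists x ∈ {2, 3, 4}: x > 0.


Evaluate the predicate on each element: 2:T, 3:T, 4:T.
Witness x = 2 satisfies the predicate.

T


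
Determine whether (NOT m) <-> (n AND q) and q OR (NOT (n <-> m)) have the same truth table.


Compare truth tables:
m | n | q | φ | ψ
-----------------
F | F | F | F | F
T | F | F | T | T
F | T | F | F | T
T | T | F | T | F
F | F | T | F | T
T | F | T | T | T
F | T | T | T | T
T | T | T | F | T
They differ at row 3 (m=F, n=T, q=F): φ=F but ψ=T.

No, they are not logically equivalent.


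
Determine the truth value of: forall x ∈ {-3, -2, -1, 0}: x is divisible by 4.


Evaluate the predicate on each element: -3:False, -2:False, -1:False, 0:True.
Counterexample x = -3 fails the predicate.

False


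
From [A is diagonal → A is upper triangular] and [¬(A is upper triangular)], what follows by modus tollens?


Modus tollens: from (P → Q) and ¬Q, infer ¬P.
Q = 'A is upper triangular' is denied; since P → Q, P must also fail.

Not (A is diagonal).


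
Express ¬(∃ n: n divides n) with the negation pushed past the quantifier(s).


¬(∀ x: φ) = ∃ x: ¬φ, and ¬(∃ x: φ) = ∀ x: ¬φ.
Apply to the existential statement.

∀ n: ¬(n divides n)


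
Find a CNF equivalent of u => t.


Step 1: Rewrite u → t as ¬u ∨ t.

(~u) | t


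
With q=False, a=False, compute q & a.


Substitute q=False, a=False:
q & a = False & False = False

False


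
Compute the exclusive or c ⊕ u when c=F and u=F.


Exclusive or is true when exactly one operand is true.
Substitute: c=F, u=F.
F ⊕ F evaluates to F.

F


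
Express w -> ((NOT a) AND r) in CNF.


Step 1: Rewrite w → ((¬a) ∧ r) as ¬w ∨ ((¬a) ∧ r).
Step 2: Distribute ∨ over ∧.

((NOT w) OR (NOT a)) AND ((NOT w) OR r)


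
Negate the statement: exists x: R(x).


¬(forall x: φ) = exists x: ¬φ, and ¬(exists x: φ) = forall x: ¬φ.
Apply to the existential statement.

forall x: ~(R(x))


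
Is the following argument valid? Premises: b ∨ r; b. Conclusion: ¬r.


This is affirming a disjunct (fallacy). There exist truth assignments where the premises are all true but the conclusion is false.

Invalid.


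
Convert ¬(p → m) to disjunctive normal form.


Step 1: Rewrite implication then negate: ¬(¬p ∨ m) = p ∧ ¬m.

p ∧ (¬m)


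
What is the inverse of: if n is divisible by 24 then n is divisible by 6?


The inverse of (P → Q) is (¬P → ¬Q). It is equivalent to the converse, not to the original.
Here P = 'n is divisible by 24' and Q = 'n is divisible by 6'.

If not (n is divisible by 24), then not (n is divisible by 6).


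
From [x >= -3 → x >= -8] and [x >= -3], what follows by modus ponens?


Modus ponens: from (P → Q) and P, infer Q.
P = 'x >= -3' is asserted, and P → Q holds, so Q follows.

x >= -8.


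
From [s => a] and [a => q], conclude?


Hypothetical syllogism: from (P → Q) and (Q → R), infer (P → R).
Chain the two implications through the shared middle term 'a'.

s => q


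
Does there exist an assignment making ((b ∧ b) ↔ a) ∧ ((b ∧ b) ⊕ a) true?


Check all 4 assignments over {a, b}:
a | b | φ
---------
F | F | F
T | F | F
F | T | F
T | T | F
No assignment makes the formula true.

Unsatisfiable.


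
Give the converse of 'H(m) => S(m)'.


The converse of (P → Q) is (Q → P). It is not in general equivalent to the original.
Here P = 'H(m)' and Q = 'S(m)'.

If S(m), then H(m).


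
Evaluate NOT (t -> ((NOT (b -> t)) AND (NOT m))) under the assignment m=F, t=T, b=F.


Substitute m=F, t=T, b=F:
b -> t = F -> T = T
NOT (b -> t) = F
NOT m = T
(NOT (b -> t)) AND (NOT m) = F AND T = F
t -> ((NOT (b -> t)) AND (NOT m)) = T -> F = F
NOT (t -> ((NOT (b -> t)) AND (NOT m))) = T

T


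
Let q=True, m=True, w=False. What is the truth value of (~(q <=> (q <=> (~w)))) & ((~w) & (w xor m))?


Substitute q=True, m=True, w=False:
~w = True
q <=> (~w) = True <=> True = True
q <=> (q <=> (~w)) = True <=> True = True
~(q <=> (q <=> (~w))) = False
~w = True
w xor m = False xor True = True
(~w) & (w xor m) = True & True = True
(~(q <=> (q <=> (~w)))) & ((~w) & (w xor m)) = False & True = False

False


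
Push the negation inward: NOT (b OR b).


De Morgan: the negation of a disjunction is the conjunction of the negations.
Distribute NOT across OR, flipping it to AND, and negate each literal.

(NOT b) AND (NOT b)


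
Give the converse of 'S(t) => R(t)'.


The converse of (P → Q) is (Q → P). It is not in general equivalent to the original.
Here P = 'S(t)' and Q = 'R(t)'.

If R(t), then S(t).


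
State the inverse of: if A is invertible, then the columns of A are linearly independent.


The inverse of (P → Q) is (¬P → ¬Q). It is equivalent to the converse, not to the original.
Here P = 'A is invertible' and Q = 'the columns of A are linearly independent'.

If not (A is invertible), then not (the columns of A are linearly independent).


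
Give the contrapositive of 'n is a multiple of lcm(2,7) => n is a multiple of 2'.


The contrapositive of (P → Q) is (¬Q → ¬P); it is logically equivalent to the original.
Here P = 'n is a multiple of lcm(2,7)' and Q = 'n is a multiple of 2'.

If not (n is a multiple of 2), then not (n is a multiple of lcm(2,7)).


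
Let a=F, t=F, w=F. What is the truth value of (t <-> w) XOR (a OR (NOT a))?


Substitute a=F, t=F, w=F:
t <-> w = F <-> F = T
NOT a = T
a OR (NOT a) = F OR T = T
(t <-> w) XOR (a OR (NOT a)) = T XOR T = F

F


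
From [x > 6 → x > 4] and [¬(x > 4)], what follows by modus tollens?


Modus tollens: from (P → Q) and ¬Q, infer ¬P.
Q = 'x > 4' is denied; since P → Q, P must also fail.

Not (x > 6).


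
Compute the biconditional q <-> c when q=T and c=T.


Biconditional is true when both operands have the same truth value.
Substitute: q=T, c=T.
T <-> T evaluates to T.

T


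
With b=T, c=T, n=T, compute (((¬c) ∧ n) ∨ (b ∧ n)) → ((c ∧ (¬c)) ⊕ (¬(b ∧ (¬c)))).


Substitute b=T, c=T, n=T:
… (earlier sub-steps elided)
(¬c) ∧ n = F ∧ T = F
b ∧ n = T ∧ T = T
((¬c) ∧ n) ∨ (b ∧ n) = F ∨ T = T
¬c = F
c ∧ (¬c) = T ∧ F = F
¬c = F
b ∧ (¬c) = T ∧ F = F
¬(b ∧ (¬c)) = T
(c ∧ (¬c)) ⊕ (¬(b ∧ (¬c))) = F ⊕ T = T
(((¬c) ∧ n) ∨ (b ∧ n)) → ((c ∧ (¬c)) ⊕ (¬(b ∧ (¬c)))) = T → T = T

T


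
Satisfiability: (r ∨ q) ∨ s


Search for a satisfying assignment over {q, r, s}.
Try q=T, r=F, s=F: the formula evaluates to T.
A satisfying assignment exists.

Satisfiable.


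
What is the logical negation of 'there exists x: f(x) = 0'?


¬(for all x: φ) = there exists x: ¬φ, and ¬(there exists x: φ) = for all x: ¬φ.
Apply to the existential statement.

for all x: NOT(f(x) = 0)


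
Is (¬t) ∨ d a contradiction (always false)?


Truth table over {d, t}:
d | t | φ
---------
F | F | T
T | F | T
F | T | F
T | T | T
Satisfying assignment at row 1: d=F, t=F gives T.

No, it is not a contradiction.


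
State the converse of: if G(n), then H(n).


The converse of (P → Q) is (Q → P). It is not in general equivalent to the original.
Here P = 'G(n)' and Q = 'H(n)'.

If H(n), then G(n).


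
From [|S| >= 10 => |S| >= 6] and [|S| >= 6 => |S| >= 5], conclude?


Hypothetical syllogism: from (P → Q) and (Q → R), infer (P → R).
Chain the two implications through the shared middle term '|S| >= 6'.

|S| >= 10 => |S| >= 5


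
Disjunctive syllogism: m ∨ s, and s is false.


Disjunctive syllogism: from (P ∨ Q) and ¬P, infer Q.
One disjunct, 's', is ruled out; the other must hold.

m


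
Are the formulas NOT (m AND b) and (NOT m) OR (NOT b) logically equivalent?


Compare truth tables:
b | m | φ | ψ
-------------
F | F | T | T
T | F | T | T
F | T | T | T
T | T | F | F
The columns φ and ψ agree on every row.

Yes, they are logically equivalent.


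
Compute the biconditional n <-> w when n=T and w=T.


Biconditional is true when both operands have the same truth value.
Substitute: n=T, w=T.
T <-> T evaluates to T.

T


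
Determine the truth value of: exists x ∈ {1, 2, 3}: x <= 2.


Evaluate the predicate on each element: 1:True, 2:True, 3:False.
Witness x = 1 satisfies the predicate.

True


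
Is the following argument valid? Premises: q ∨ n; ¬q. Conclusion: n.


This matches the form of disjunctive syllogism: the conclusion follows in every model of the premises.

Valid.


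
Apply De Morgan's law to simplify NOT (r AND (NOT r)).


De Morgan: the negation of a conjunction is the disjunction of the negations.
Distribute NOT across AND, flipping it to OR, and negate each literal.

(NOT r) OR r


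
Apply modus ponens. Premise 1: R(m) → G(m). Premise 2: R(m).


Modus ponens: from (P → Q) and P, infer Q.
P = 'R(m)' is asserted, and P → Q holds, so Q follows.

G(m).


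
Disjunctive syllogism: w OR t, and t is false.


Disjunctive syllogism: from (P ∨ Q) and ¬P, infer Q.
One disjunct, 't', is ruled out; the other must hold.

w


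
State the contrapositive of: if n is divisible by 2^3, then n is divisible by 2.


The contrapositive of (P → Q) is (¬Q → ¬P); it is logically equivalent to the original.
Here P = 'n is divisible by 2^3' and Q = 'n is divisible by 2'.

If not (n is divisible by 2), then not (n is divisible by 2^3).


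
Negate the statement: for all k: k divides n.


¬(for all x: φ) = there exists x: ¬φ, and ¬(there exists x: φ) = for all x: ¬φ.
Apply to the universal statement.

there exists k: NOT(k divides n)


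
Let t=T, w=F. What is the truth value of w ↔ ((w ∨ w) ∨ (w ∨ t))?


Substitute t=T, w=F:
w ∨ w = F ∨ F = F
w ∨ t = F ∨ T = T
(w ∨ w) ∨ (w ∨ t) = F ∨ T = T
w ↔ ((w ∨ w) ∨ (w ∨ t)) = F ↔ T = F

F


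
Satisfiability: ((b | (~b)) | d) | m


Search for a satisfying assignment over {b, d, m}.
Try b=False, d=False, m=False: the formula evaluates to True.
A satisfying assignment exists.

Satisfiable.


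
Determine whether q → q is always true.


Build the truth table over {q}:
q | φ
-----
F | T
T | T
Every row evaluates to true.

Yes, it is a tautology.


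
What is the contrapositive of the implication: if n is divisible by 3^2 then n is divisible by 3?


The contrapositive of (P → Q) is (¬Q → ¬P); it is logically equivalent to the original.
Here P = 'n is divisible by 3^2' and Q = 'n is divisible by 3'.

If not (n is divisible by 3), then not (n is divisible by 3^2).


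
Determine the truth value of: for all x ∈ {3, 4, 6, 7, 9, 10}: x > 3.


Evaluate the predicate on each element: 3:F, 4:T, 6:T, 7:T, 9:T, 10:T.
Counterexample x = 3 fails the predicate.

F


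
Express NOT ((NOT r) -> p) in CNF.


Step 1: Rewrite (¬r) → p as ¬(¬r) ∨ p.
Step 2: Negate: ¬(¬(¬r) ∨ p) = (¬r) ∧ ¬p (De Morgan + double negation).

(NOT r) AND (NOT p)


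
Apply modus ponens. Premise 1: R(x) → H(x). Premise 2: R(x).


Modus ponens: from (P → Q) and P, infer Q.
P = 'R(x)' is asserted, and P → Q holds, so Q follows.

H(x).


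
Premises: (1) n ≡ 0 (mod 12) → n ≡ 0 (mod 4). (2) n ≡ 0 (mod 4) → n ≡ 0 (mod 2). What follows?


Hypothetical syllogism: from (P → Q) and (Q → R), infer (P → R).
Chain the two implications through the shared middle term 'n ≡ 0 (mod 4)'.

n ≡ 0 (mod 12) → n ≡ 0 (mod 2)


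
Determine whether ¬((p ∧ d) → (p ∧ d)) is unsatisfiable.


Truth table over {d, p}:
d | p | φ
---------
F | F | F
T | F | F
F | T | F
T | T | F
Every row is false.

Yes, it is a contradiction.


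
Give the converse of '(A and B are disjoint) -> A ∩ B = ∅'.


The converse of (P → Q) is (Q → P). It is not in general equivalent to the original.
Here P = '(A and B are disjoint)' and Q = 'A ∩ B = ∅'.

If A ∩ B = ∅, then (A and B are disjoint).


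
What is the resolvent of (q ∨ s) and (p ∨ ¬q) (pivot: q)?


The clauses contain complementary literals q and ¬q.
Resolution eliminates this pair and disjoins the remaining literals (merging duplicates).

(s ∨ p)


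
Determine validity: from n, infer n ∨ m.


This matches the form of disjunction introduction: the conclusion follows in every model of the premises.

Valid.


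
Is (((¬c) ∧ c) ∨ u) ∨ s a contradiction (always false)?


Truth table over {c, s, u}:
c | s | u | φ
-------------
F | F | F | F
T | F | F | F
F | T | F | T
T | T | F | T
F | F | T | T
T | F | T | T
F | T | T | T
T | T | T | T
Satisfying assignment at row 3: c=F, s=T, u=F gives T.

No, it is not a contradiction.


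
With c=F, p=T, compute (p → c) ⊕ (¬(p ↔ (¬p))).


Substitute c=F, p=T:
p → c = T → F = F
¬p = F
p ↔ (¬p) = T ↔ F = F
¬(p ↔ (¬p)) = T
(p → c) ⊕ (¬(p ↔ (¬p))) = F ⊕ T = T

T


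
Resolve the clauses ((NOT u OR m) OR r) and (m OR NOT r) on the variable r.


The clauses contain complementary literals r and NOTr.
Resolution eliminates this pair and disjoins the remaining literals (merging duplicates).

(NOT u OR m)


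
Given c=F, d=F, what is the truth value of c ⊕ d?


Exclusive or is true when exactly one operand is true.
Substitute: c=F, d=F.
F ⊕ F evaluates to F.

F


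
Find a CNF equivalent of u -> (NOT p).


Step 1: Rewrite u → (¬p) as ¬u ∨ (¬p).

(NOT u) OR (NOT p)


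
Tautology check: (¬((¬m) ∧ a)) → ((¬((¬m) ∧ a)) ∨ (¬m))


Build the truth table over {a, m}:
a | m | φ
---------
F | F | T
T | F | T
F | T | T
T | T | T
Every row evaluates to true.

Yes, it is a tautology.


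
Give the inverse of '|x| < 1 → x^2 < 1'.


The inverse of (P → Q) is (¬P → ¬Q). It is equivalent to the converse, not to the original.
Here P = '|x| < 1' and Q = 'x^2 < 1'.

If not (|x| < 1), then not (x^2 < 1).


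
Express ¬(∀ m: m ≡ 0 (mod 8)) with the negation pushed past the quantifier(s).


¬(∀ x: φ) = ∃ x: ¬φ, and ¬(∃ x: φ) = ∀ x: ¬φ.
Apply to the universal statement.

∃ m: ¬(m ≡ 0 (mod 8))


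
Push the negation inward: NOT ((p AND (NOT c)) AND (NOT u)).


De Morgan: the negation of a conjunction is the disjunction of the negations.
Distribute NOT across AND, flipping it to OR, and negate each literal.

((NOT p) OR c) OR u


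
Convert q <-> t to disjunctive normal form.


Step 1: q ↔ t is true exactly when both agree: (q ∧ t) ∨ (¬q ∧ ¬t).

(q AND t) OR ((NOT q) AND (NOT t))


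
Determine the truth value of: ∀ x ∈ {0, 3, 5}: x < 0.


Evaluate the predicate on each element: 0:F, 3:F, 5:F.
Counterexample x = 0 fails the predicate.

F


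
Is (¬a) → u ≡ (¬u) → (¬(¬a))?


Compare truth tables:
a | u | φ | ψ
-------------
F | F | F | F
T | F | T | T
F | T | T | T
T | T | T | T
The columns φ and ψ agree on every row.

Yes, they are logically equivalent.


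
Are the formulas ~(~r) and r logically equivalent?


Compare truth tables:
r | φ | ψ
---------
False | False | False
True | True | True
The columns φ and ψ agree on every row.

Yes, they are logically equivalent.


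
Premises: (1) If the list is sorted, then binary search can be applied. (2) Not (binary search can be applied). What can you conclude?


Modus tollens: from (P → Q) and ¬Q, infer ¬P.
Q = 'binary search can be applied' is denied; since P → Q, P must also fail.

Not (the list is sorted).


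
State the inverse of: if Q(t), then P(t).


The inverse of (P → Q) is (¬P → ¬Q). It is equivalent to the converse, not to the original.
Here P = 'Q(t)' and Q = 'P(t)'.

If not (Q(t)), then not (P(t)).


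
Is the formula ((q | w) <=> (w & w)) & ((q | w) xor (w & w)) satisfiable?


Check all 4 assignments over {q, w}:
q | w | φ
---------
False | False | False
True | False | False
False | True | False
True | True | False
No assignment makes the formula true.

Unsatisfiable.


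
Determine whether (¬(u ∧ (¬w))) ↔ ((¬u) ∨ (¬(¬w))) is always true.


Build the truth table over {u, w}:
u | w | φ
---------
F | F | T
T | F | T
F | T | T
T | T | T
Every row evaluates to true.

Yes, it is a tautology.


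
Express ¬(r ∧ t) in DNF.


Step 1: Apply De Morgan: ¬(r ∧ t) = ¬r ∨ ¬t.

(¬r) ∨ (¬t)


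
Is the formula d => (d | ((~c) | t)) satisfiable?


Search for a satisfying assignment over {c, d, t}.
Try c=False, d=False, t=False: the formula evaluates to True.
A satisfying assignment exists.

Satisfiable.


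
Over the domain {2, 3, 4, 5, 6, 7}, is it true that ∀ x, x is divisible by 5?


Evaluate the predicate on each element: 2:F, 3:F, 4:F, 5:T, 6:F, 7:F.
Counterexample x = 2 fails the predicate.

F


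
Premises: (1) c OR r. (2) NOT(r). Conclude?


Disjunctive syllogism: from (P ∨ Q) and ¬P, infer Q.
One disjunct, 'r', is ruled out; the other must hold.

c


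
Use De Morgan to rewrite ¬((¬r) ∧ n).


De Morgan: the negation of a conjunction is the disjunction of the negations.
Distribute ¬ across ∧, flipping it to ∨, and negate each literal.

r ∨ (¬n)


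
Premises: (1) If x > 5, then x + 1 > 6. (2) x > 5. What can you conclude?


Modus ponens: from (P → Q) and P, infer Q.
P = 'x > 5' is asserted, and P → Q holds, so Q follows.

x + 1 > 6.


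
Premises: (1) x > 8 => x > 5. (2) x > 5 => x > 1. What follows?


Hypothetical syllogism: from (P → Q) and (Q → R), infer (P → R).
Chain the two implications through the shared middle term 'x > 5'.

x > 8 => x > 1


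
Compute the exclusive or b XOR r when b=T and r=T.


Exclusive or is true when exactly one operand is true.
Substitute: b=T, r=T.
T XOR T evaluates to F.

F


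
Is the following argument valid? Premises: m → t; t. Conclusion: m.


This is affirming the consequent (fallacy). There exist truth assignments where the premises are all true but the conclusion is false.

Invalid.


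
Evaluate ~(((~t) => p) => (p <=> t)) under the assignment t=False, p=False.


Substitute t=False, p=False:
~t = True
(~t) => p = True => False = False
p <=> t = False <=> False = True
((~t) => p) => (p <=> t) = False => True = True
~(((~t) => p) => (p <=> t)) = False

False


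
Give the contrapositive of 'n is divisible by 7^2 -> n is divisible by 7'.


The contrapositive of (P → Q) is (¬Q → ¬P); it is logically equivalent to the original.
Here P = 'n is divisible by 7^2' and Q = 'n is divisible by 7'.

If not (n is divisible by 7), then not (n is divisible by 7^2).


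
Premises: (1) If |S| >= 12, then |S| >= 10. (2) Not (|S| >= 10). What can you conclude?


Modus tollens: from (P → Q) and ¬Q, infer ¬P.
Q = '|S| >= 10' is denied; since P → Q, P must also fail.

Not (|S| >= 12).


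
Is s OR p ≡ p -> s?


Compare truth tables:
p | s | φ | ψ
-------------
F | F | F | T
T | F | T | F
F | T | T | T
T | T | T | T
They differ at row 1 (p=F, s=F): φ=F but ψ=T.

No, they are not logically equivalent.


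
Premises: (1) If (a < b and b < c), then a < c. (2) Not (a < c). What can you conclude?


Modus tollens: from (P → Q) and ¬Q, infer ¬P.
Q = 'a < c' is denied; since P → Q, P must also fail.

Not ((a < b and b < c)).


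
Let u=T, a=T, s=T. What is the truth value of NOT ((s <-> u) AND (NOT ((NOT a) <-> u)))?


Substitute u=T, a=T, s=T:
s <-> u = T <-> T = T
NOT a = F
(NOT a) <-> u = F <-> T = F
NOT ((NOT a) <-> u) = T
(s <-> u) AND (NOT ((NOT a) <-> u)) = T AND T = T
NOT ((s <-> u) AND (NOT ((NOT a) <-> u))) = F

F


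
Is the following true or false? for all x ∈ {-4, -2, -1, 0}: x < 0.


Evaluate the predicate on each element: -4:T, -2:T, -1:T, 0:F.
Counterexample x = 0 fails the predicate.

F


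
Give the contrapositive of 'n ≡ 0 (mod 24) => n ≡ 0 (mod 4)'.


The contrapositive of (P → Q) is (¬Q → ¬P); it is logically equivalent to the original.
Here P = 'n ≡ 0 (mod 24)' and Q = 'n ≡ 0 (mod 4)'.

If not (n ≡ 0 (mod 4)), then not (n ≡ 0 (mod 24)).


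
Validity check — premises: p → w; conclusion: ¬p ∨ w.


This matches the form of material implication: the conclusion follows in every model of the premises.

Valid.


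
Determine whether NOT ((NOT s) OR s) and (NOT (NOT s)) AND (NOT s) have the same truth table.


Compare truth tables:
s | φ | ψ
---------
F | F | F
T | F | F
The columns φ and ψ agree on every row.

Yes, they are logically equivalent.


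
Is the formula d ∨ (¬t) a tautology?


Build the truth table over {d, t}:
d | t | φ
---------
F | F | T
T | F | T
F | T | F
T | T | T
Counterexample at row 3: with d=F, t=T, the formula is F.

No, it is not a tautology.


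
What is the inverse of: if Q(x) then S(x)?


The inverse of (P → Q) is (¬P → ¬Q). It is equivalent to the converse, not to the original.
Here P = 'Q(x)' and Q = 'S(x)'.

If not (Q(x)), then not (S(x)).


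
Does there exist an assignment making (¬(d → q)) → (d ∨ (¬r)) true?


Search for a satisfying assignment over {d, q, r}.
Try d=F, q=F, r=F: the formula evaluates to T.
A satisfying assignment exists.

Satisfiable.


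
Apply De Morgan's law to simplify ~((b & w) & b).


De Morgan: the negation of a conjunction is the disjunction of the negations.
Distribute ~ across &, flipping it to |, and negate each literal.

((~b) | (~w)) | (~b)


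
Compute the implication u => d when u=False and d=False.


Implication is false only when antecedent is true and consequent is false.
Substitute: u=False, d=False.
False => False evaluates to True.

True


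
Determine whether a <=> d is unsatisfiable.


Truth table over {a, d}:
a | d | φ
---------
False | False | True
True | False | False
False | True | False
True | True | True
Satisfying assignment at row 1: a=False, d=False gives True.

No, it is not a contradiction.


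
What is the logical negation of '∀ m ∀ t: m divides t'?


Negation flips each quantifier (∀↔∃) and negates the inner predicate.
¬(∀ m ∀ t: φ) = ∃ m ∃ t: ¬φ.

∃ m ∃ t: ¬(m divides t)


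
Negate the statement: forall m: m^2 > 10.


¬(forall x: φ) = exists x: ¬φ, and ¬(exists x: φ) = forall x: ¬φ.
Apply to the universal statement.

exists m: ~(m^2 > 10)


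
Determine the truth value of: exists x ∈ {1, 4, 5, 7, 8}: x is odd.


Evaluate the predicate on each element: 1:True, 4:False, 5:True, 7:True, 8:False.
Witness x = 1 satisfies the predicate.

True


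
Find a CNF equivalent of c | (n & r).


Step 1: Distribute ∨ over ∧: c ∨ (n ∧ r) = (c ∨ n) ∧ (c ∨ r).

(c | n) & (c | r)


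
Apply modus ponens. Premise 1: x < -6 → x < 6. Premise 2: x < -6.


Modus ponens: from (P → Q) and P, infer Q.
P = 'x < -6' is asserted, and P → Q holds, so Q follows.

x < 6.


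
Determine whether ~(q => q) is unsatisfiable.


Truth table over {q}:
q | φ
-----
False | False
True | False
Every row is false.

Yes, it is a contradiction.


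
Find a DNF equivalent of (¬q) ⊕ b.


Step 1: (¬q) ⊕ b is true exactly when they disagree: ((¬q) ∧ ¬b) ∨ (¬(¬q) ∧ b).
Step 2: Eliminate any double negations (¬¬X = X).

((¬q) ∧ (¬b)) ∨ (q ∧ b)


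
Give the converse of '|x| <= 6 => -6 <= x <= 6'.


The converse of (P → Q) is (Q → P). It is not in general equivalent to the original.
Here P = '|x| <= 6' and Q = '-6 <= x <= 6'.

If -6 <= x <= 6, then |x| <= 6.


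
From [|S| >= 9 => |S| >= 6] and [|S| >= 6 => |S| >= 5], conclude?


Hypothetical syllogism: from (P → Q) and (Q → R), infer (P → R).
Chain the two implications through the shared middle term '|S| >= 6'.

|S| >= 9 => |S| >= 5


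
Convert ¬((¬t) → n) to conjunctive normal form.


Step 1: Rewrite (¬t) → n as ¬(¬t) ∨ n.
Step 2: Negate: ¬(¬(¬t) ∨ n) = (¬t) ∧ ¬n (De Morgan + double negation).

(¬t) ∧ (¬n)


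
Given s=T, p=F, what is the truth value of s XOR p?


Exclusive or is true when exactly one operand is true.
Substitute: s=T, p=F.
T XOR F evaluates to T.

T


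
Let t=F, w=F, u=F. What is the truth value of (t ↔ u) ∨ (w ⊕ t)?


Substitute t=F, w=F, u=F:
t ↔ u = F ↔ F = T
w ⊕ t = F ⊕ F = F
(t ↔ u) ∨ (w ⊕ t) = T ∨ F = T

T


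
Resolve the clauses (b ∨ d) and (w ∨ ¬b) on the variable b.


The clauses contain complementary literals b and ¬b.
Resolution eliminates this pair and disjoins the remaining literals (merging duplicates).

(d ∨ w)


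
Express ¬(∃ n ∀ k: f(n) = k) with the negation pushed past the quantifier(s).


Negation flips each quantifier (∀↔∃) and negates the inner predicate.
¬(∃ n ∀ k: φ) = ∀ n ∃ k: ¬φ.

∀ n ∃ k: ¬(f(n) = k)


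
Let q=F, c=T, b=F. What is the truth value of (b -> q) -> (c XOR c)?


Substitute q=F, c=T, b=F:
b -> q = F -> F = T
c XOR c = T XOR T = F
(b -> q) -> (c XOR c) = T -> F = F

F


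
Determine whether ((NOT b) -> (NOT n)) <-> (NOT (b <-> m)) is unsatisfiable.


Truth table over {b, m, n}:
b | m | n | φ
-------------
F | F | F | F
T | F | F | T
F | T | F | T
T | T | F | F
F | F | T | T
T | F | T | T
F | T | T | F
T | T | T | F
Satisfying assignment at row 2: b=T, m=F, n=F gives T.

No, it is not a contradiction.


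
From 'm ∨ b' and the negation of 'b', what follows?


Disjunctive syllogism: from (P ∨ Q) and ¬P, infer Q.
One disjunct, 'b', is ruled out; the other must hold.

m


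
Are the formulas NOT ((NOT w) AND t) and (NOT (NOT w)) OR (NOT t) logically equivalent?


Compare truth tables:
t | w | φ | ψ
-------------
F | F | T | T
T | F | F | F
F | T | T | T
T | T | T | T
The columns φ and ψ agree on every row.

Yes, they are logically equivalent.


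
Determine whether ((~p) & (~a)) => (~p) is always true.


Build the truth table over {a, p}:
a | p | φ
---------
False | False | True
True | False | True
False | True | True
True | True | True
Every row evaluates to true.

Yes, it is a tautology.


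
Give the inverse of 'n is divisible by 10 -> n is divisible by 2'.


The inverse of (P → Q) is (¬P → ¬Q). It is equivalent to the converse, not to the original.
Here P = 'n is divisible by 10' and Q = 'n is divisible by 2'.

If not (n is divisible by 10), then not (n is divisible by 2).


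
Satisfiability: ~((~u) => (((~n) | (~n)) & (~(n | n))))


Search for a satisfying assignment over {n, u}.
Try n=True, u=False: the formula evaluates to True.
A satisfying assignment exists.

Satisfiable.


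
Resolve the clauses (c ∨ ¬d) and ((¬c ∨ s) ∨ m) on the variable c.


The clauses contain complementary literals c and ¬c.
Resolution eliminates this pair and disjoins the remaining literals (merging duplicates).

((¬d ∨ s) ∨ m)


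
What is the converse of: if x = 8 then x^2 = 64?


The converse of (P → Q) is (Q → P). It is not in general equivalent to the original.
Here P = 'x = 8' and Q = 'x^2 = 64'.

If x^2 = 64, then x = 8.


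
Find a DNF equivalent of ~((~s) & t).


Step 1: Apply De Morgan: ¬((¬s) ∧ t) = ¬(¬s) ∨ ¬t.
Step 2: Eliminate any double negations (¬¬X = X).

s | (~t)


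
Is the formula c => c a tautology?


Build the truth table over {c}:
c | φ
-----
False | True
True | True
Every row evaluates to true.

Yes, it is a tautology.


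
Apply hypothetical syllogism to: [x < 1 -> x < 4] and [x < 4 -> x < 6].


Hypothetical syllogism: from (P → Q) and (Q → R), infer (P → R).
Chain the two implications through the shared middle term 'x < 4'.

x < 1 -> x < 6


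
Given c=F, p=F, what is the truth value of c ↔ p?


Biconditional is true when both operands have the same truth value.
Substitute: c=F, p=F.
F ↔ F evaluates to T.

T
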